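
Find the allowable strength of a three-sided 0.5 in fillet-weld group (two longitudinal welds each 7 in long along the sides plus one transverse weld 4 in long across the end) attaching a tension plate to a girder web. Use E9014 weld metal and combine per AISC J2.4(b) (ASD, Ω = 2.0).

E90XX → F_EXX = 90 ksi.
t_e = 0.707 × 0.5 = 0.3535 in.
R_nwl = 0.6 × 90 × 0.3535 × 14 = 267.2 kips (longitudinal, 2 welds).
R_nwt = 0.6 × 90 × 0.3535 × 4 = 76.36 kips (transverse, base value).
(i) R_nwl + R_nwt = 343.6 kips; (ii) 0.85 R_nwl + 1.5 R_nwt = 341.7 kips.
R_n = max = 343.6 kips [governs: (i)]; R_n/Ω = 171.8 kips.

R_n/Ω ≈ 172 kips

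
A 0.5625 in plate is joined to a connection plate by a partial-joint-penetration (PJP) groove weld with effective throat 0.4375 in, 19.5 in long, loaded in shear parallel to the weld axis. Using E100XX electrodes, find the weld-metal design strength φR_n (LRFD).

E100XX → F_EXX = 100 ksi.
Effective throat (given) t_e = 0.4375 in.
A_we = 0.4375 × 19.5 = 8.531 in².
F_nw = 0.6 F_EXX = 60 ksi.
φR_n = 0.75 × 60 × 8.531 = 383.9 kip.

φR_n ≈ 384 kip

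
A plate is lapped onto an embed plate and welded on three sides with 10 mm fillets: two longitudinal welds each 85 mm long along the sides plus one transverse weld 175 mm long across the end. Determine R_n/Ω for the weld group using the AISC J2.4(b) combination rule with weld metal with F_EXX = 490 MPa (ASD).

t_e = 0.707 × 10 = 7.07 mm.
R_nwl = 0.6 × 490 × 7.07 × 170 × 10⁻³ = 353.4 kN (longitudinal, 2 welds).
R_nwt = 0.6 × 490 × 7.07 × 175 × 10⁻³ = 363.8 kN (transverse, base value).
(i) R_nwl + R_nwt = 717.1 kN; (ii) 0.85 R_nwl + 1.5 R_nwt = 846 kN.
R_n = max = 846 kN [governs: (ii)]; R_n/Ω = 423 kN.

R_n/Ω ≈ 423 kN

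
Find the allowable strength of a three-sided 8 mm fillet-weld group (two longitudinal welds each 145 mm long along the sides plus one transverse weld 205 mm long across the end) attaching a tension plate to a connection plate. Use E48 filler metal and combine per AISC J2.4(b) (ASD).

E48XX → F_EXX = 480 MPa.
t_e = 0.707 × 8 = 5.656 mm.
R_nwl = 0.6 × 480 × 5.656 × 290 × 10⁻³ = 472.4 kN (longitudinal, 2 welds).
R_nwt = 0.6 × 480 × 5.656 × 205 × 10⁻³ = 333.9 kN (transverse, base value).
(i) R_nwl + R_nwt = 806.3 kN; (ii) 0.85 R_nwl + 1.5 R_nwt = 902.4 kN.
R_n = max = 902.4 kN [governs: (ii)]; R_n/Ω = 451.2 kN.

R_n/Ω ≈ 451 kN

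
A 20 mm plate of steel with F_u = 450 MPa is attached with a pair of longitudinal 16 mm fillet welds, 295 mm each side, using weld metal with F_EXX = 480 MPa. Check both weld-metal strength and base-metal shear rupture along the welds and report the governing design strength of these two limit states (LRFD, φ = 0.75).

t_e = 0.707 × 16 = 11.31 mm; L = 590 mm.
Weld metal: φR_n = 0.75 × 0.6 × 480 × 11.31 × 590 × 10⁻³ = 1442 kN.
Base metal (shear rupture): φR_n = 0.75 × 0.6 × 450 × 20 × 590 × 10⁻³ = 2390 kN.
Governing: weld metal.

φR_n ≈ 1440 kN (weld metal governs)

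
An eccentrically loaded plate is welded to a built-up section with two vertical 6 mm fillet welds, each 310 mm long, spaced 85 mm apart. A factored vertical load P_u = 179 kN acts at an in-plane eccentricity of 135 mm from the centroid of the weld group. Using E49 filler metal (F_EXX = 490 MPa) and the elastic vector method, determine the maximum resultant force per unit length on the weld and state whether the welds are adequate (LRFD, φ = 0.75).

f_max ≈ 767 N/mm; adequate

Total weld length L_w = 620 mm. Treat welds as unit-width lines.
Polar moment about centroid: J = 2[d³/12 + d(b/2)²] = 2[310³/12 + 310×42.5²] = 6085000 mm³.
Direct shear f_v = P/L_w = 179×10³ / 620 = 288.7 N/mm (vertical).
Torsion M = P·e = 179×10³ × 135 = 24165000 N·mm.
Critical point at (x, y) = (42.5, 155) from centroid. f_tx = M·y/J = 615.5 N/mm; f_ty = M·x/J = 168.8 N/mm.
Resultant f_max = √[f_tx² + (f_v + f_ty)²] = √[615.5² + (288.7 + 168.8)²] = 766.9 N/mm.
Capacity per unit length: φr_n = 0.75 × 0.6 × 490 × (0.707 × 6) = 935.4 N/mm.
766.9 ≤ 935.4 → adequate.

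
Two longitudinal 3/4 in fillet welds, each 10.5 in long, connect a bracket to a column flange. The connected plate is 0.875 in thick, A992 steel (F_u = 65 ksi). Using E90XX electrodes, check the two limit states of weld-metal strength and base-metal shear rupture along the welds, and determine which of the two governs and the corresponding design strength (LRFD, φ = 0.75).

E90XX → F_EXX = 90 ksi.
t_e = 0.707 × 0.75 = 0.5302 in; L = 21 in.
Weld metal: φR_n = 0.75 × 0.6 × 90 × 0.5302 × 21 = 451 kips.
Base metal (shear rupture): φR_n = 0.75 × 0.6 × 65 × 0.875 × 21 = 537.5 kips.
Governing: weld metal.

φR_n ≈ 451 kips (weld metal governs)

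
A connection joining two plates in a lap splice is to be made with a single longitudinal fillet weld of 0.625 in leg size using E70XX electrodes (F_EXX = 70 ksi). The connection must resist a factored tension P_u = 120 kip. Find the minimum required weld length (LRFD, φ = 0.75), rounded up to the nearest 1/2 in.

Throat t_e = 0.707 × 0.625 = 0.4419 in.
φr_n = 0.75 × 0.6 × 70 × 0.4419 = 13.92 kip/in.
L_req = P_u / φr_n = 120 / 13.92 = 8.621 in total.
Round up → use L = 9 in.

L = 9 in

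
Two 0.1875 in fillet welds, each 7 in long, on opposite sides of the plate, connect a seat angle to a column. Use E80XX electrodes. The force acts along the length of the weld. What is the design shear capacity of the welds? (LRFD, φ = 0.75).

E80XX → F_EXX = 80 ksi.
Effective throat t_e = 0.707 × 0.1875 = 0.1326 in.
Total length L = 14 in; A_we = 0.1326 × 14 = 1.856 in².
F_nw = 0.6 F_EXX = 0.6 × 80 = 48 ksi.
φR_n = 0.75 × 48 × 1.856 = 66.81 kips.

φR_n ≈ 66.8 kips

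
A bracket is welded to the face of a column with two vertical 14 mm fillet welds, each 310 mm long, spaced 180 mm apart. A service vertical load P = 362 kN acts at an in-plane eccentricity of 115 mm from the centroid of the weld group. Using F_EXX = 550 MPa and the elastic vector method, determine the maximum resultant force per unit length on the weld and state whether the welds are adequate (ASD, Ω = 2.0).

f_max ≈ 1160 N/mm; adequate

Total weld length L_w = 620 mm. Treat welds as unit-width lines.
Polar moment about centroid: J = 2[d³/12 + d(b/2)²] = 2[310³/12 + 310×90²] = 9987000 mm³.
Direct shear f_v = P/L_w = 362×10³ / 620 = 583.9 N/mm (vertical).
Torsion M = P·e = 362×10³ × 115 = 41630000 N·mm.
Critical point at (x, y) = (90, 155) from centroid. f_tx = M·y/J = 646.1 N/mm; f_ty = M·x/J = 375.2 N/mm.
Resultant f_max = √[f_tx² + (f_v + f_ty)²] = √[646.1² + (583.9 + 375.2)²] = 1156 N/mm.
Capacity per unit length: r_n/Ω = (1/2.0) × 0.6 × 550 × (0.707 × 14) = 1633 N/mm.
1156 ≤ 1633 → adequate.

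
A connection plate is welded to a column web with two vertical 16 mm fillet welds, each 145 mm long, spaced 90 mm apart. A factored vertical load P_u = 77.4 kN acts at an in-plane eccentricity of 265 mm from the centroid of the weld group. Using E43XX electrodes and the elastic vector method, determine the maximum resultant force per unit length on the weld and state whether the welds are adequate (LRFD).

f_max ≈ 1750 N/mm; adequate

E43XX → F_EXX = 430 MPa.
Total weld length L_w = 290 mm. Treat welds as unit-width lines.
Polar moment about centroid: J = 2[d³/12 + d(b/2)²] = 2[145³/12 + 145×45²] = 1095000 mm³.
Direct shear f_v = P/L_w = 77.4×10³ / 290 = 266.9 N/mm (vertical).
Torsion M = P·e = 77.4×10³ × 265 = 20511000 N·mm.
Critical point at (x, y) = (45, 72.5) from centroid. f_tx = M·y/J = 1358 N/mm; f_ty = M·x/J = 842.6 N/mm.
Resultant f_max = √[f_tx² + (f_v + f_ty)²] = √[1358² + (266.9 + 842.6)²] = 1753 N/mm.
Capacity per unit length: φr_n = 0.75 × 0.6 × 430 × (0.707 × 16) = 2189 N/mm.
1753 ≤ 2189 → adequate.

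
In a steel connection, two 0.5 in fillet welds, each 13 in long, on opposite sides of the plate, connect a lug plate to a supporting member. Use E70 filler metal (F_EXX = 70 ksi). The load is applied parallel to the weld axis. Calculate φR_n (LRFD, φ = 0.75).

Effective throat t_e = 0.707 × 0.5 = 0.3535 in.
Total length L = 26 in; A_we = 0.3535 × 26 = 9.191 in².
F_nw = 0.6 F_EXX = 0.6 × 70 = 42 ksi.
φR_n = 0.75 × 42 × 9.191 = 289.5 kips.

φR_n ≈ 290 kips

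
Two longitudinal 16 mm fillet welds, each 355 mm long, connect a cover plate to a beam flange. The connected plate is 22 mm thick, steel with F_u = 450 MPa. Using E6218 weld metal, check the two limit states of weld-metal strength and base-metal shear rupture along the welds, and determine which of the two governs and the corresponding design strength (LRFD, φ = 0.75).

E62XX → F_EXX = 620 MPa.
t_e = 0.707 × 16 = 11.31 mm; L = 710 mm.
Weld metal: φR_n = 0.75 × 0.6 × 620 × 11.31 × 710 × 10⁻³ = 2241 kN.
Base metal (shear rupture): φR_n = 0.75 × 0.6 × 450 × 22 × 710 × 10⁻³ = 3163 kN.
Governing: weld metal.

φR_n ≈ 2240 kN (weld metal governs)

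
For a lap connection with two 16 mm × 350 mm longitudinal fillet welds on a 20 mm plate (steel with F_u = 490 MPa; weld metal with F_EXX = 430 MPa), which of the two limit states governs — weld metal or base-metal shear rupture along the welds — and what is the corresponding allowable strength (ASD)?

R_n/Ω ≈ 1020 kN (weld metal governs)

t_e = 0.707 × 16 = 11.31 mm; L = 700 mm.
Weld metal: R_n/Ω = (1/2.0) × 0.6 × 430 × 11.31 × 700 × 10⁻³ = 1021 kN.
Base metal (shear rupture): R_n/Ω = (1/2.0) × 0.6 × 490 × 20 × 700 × 10⁻³ = 2058 kN.
Governing: weld metal.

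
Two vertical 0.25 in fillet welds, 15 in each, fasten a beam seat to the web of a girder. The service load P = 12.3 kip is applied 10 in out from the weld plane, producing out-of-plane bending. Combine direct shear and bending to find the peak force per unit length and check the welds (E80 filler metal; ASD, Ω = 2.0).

E80XX → F_EXX = 80 ksi.
L_w = 2 × 15 = 30 in; section modulus (unit throat) S = 2 × L²/6 = 75 in².
Direct shear f_v = P/L_w = 12.3/30 = 0.41 kip/in.
Moment M = P × e = 12.3 × 10 = 123 kip·in; bending f_b = M/S = 1.64 kip/in.
f_max = √(f_v² + f_b²) = √(0.41² + 1.64²) = 1.69 kip/in.
r_n/Ω = (1/2.0) × 0.6 × 80 × (0.707 × 0.25) = 4.242 kip/in → adequate.

f_max ≈ 1.69 kip/in; adequate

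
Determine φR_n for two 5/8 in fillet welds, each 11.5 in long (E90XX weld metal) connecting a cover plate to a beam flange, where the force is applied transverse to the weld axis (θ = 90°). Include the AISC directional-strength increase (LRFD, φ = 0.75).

E90XX → F_EXX = 90 ksi.
t_e = 0.707 × 0.625 = 0.4419 in; A_we = 0.4419 × 23 = 10.16 in².
Directional factor: 1.0 + 0.5 sin^1.5(90°) = 1.5.
F_nw = 0.6 × 90 × 1.5 = 81 ksi.
φR_n = 0.75 × 81 × 10.16 = 617.4 kips.

φR_n ≈ 617 kips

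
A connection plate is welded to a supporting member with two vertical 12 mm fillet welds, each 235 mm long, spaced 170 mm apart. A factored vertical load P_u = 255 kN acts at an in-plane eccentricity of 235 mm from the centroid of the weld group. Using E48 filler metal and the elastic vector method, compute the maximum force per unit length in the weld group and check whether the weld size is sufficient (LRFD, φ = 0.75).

f_max ≈ 1930 N/mm; NOT adequate

E48XX → F_EXX = 480 MPa.
Total weld length L_w = 470 mm. Treat welds as unit-width lines.
Polar moment about centroid: J = 2[d³/12 + d(b/2)²] = 2[235³/12 + 235×85²] = 5559000 mm³.
Direct shear f_v = P/L_w = 255×10³ / 470 = 542.6 N/mm (vertical).
Torsion M = P·e = 255×10³ × 235 = 59925000 N·mm.
Critical point at (x, y) = (85, 117.5) from centroid. f_tx = M·y/J = 1267 N/mm; f_ty = M·x/J = 916.3 N/mm.
Resultant f_max = √[f_tx² + (f_v + f_ty)²] = √[1267² + (542.6 + 916.3)²] = 1932 N/mm.
Capacity per unit length: φr_n = 0.75 × 0.6 × 480 × (0.707 × 12) = 1833 N/mm.
1932 > 1833 → NOT adequate.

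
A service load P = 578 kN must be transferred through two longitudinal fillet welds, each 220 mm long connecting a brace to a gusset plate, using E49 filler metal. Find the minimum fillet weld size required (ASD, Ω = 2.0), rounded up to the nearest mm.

w = 13 mm

E49XX → F_EXX = 490 MPa.
Total weld length L = 440 mm.
Required throat t_e = P × Ω / (0.6 F_EXX × L) = 578 × 2.0 / (0.6 × 490 × 440 × 10⁻³) = 8.936 mm.
Required leg w = t_e / 0.707 = 12.64 mm → use 13 mm.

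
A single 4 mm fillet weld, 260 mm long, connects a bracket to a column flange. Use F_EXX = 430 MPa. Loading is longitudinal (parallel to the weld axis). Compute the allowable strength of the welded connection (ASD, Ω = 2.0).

R_n/Ω ≈ 94.9 kN

Effective throat t_e = 0.707 × 4 = 2.828 mm.
Total length L = 260 mm; A_we = 2.828 × 260 = 735.3 mm².
F_nw = 0.6 F_EXX = 0.6 × 430 = 258 MPa.
R_n = 258 × 735.3 × 10⁻³ = 189.7 kN; R_n/Ω = 189.7/2.0 = 94.85 kN.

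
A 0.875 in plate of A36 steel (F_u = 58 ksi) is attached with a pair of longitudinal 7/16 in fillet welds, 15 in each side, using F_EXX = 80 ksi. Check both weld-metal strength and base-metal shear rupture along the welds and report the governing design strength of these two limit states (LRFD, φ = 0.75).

φR_n ≈ 334 kip (weld metal governs)

t_e = 0.707 × 0.4375 = 0.3093 in; L = 30 in.
Weld metal: φR_n = 0.75 × 0.6 × 80 × 0.3093 × 30 = 334.1 kip.
Base metal (shear rupture): φR_n = 0.75 × 0.6 × 58 × 0.875 × 30 = 685.1 kip.
Governing: weld metal.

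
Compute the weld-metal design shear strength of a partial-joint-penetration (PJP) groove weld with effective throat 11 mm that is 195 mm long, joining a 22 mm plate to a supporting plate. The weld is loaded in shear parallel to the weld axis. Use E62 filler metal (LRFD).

E62XX → F_EXX = 620 MPa.
Effective throat (given) t_e = 11 mm.
A_we = 11 × 195 = 2145 mm².
F_nw = 0.6 F_EXX = 372 MPa.
φR_n = 0.75 × 372 × 2145 × 10⁻³ = 598.5 kN.

φR_n ≈ 598 kN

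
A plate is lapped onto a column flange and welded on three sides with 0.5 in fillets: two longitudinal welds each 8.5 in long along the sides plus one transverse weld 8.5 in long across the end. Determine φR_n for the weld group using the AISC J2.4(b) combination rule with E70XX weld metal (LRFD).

φR_n ≈ 303 kip

E70XX → F_EXX = 70 ksi.
t_e = 0.707 × 0.5 = 0.3535 in.
R_nwl = 0.6 × 70 × 0.3535 × 17 = 252.4 kip (longitudinal, 2 welds).
R_nwt = 0.6 × 70 × 0.3535 × 8.5 = 126.2 kip (transverse, base value).
(i) R_nwl + R_nwt = 378.6 kip; (ii) 0.85 R_nwl + 1.5 R_nwt = 403.8 kip.
R_n = max = 403.8 kip [governs: (ii)]; φR_n = 302.9 kip.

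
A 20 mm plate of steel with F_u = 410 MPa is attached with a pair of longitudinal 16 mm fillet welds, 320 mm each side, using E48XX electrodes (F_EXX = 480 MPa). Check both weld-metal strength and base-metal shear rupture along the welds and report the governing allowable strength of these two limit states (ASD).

R_n/Ω ≈ 1040 kN (weld metal governs)

t_e = 0.707 × 16 = 11.31 mm; L = 640 mm.
Weld metal: R_n/Ω = (1/2.0) × 0.6 × 480 × 11.31 × 640 × 10⁻³ = 1043 kN.
Base metal (shear rupture): R_n/Ω = (1/2.0) × 0.6 × 410 × 20 × 640 × 10⁻³ = 1574 kN.
Governing: weld metal.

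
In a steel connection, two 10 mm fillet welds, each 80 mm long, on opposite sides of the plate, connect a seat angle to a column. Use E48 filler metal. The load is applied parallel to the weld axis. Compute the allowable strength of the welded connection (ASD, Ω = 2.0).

R_n/Ω ≈ 163 kN

E48XX → F_EXX = 480 MPa.
Effective throat t_e = 0.707 × 10 = 7.07 mm.
Total length L = 160 mm; A_we = 7.07 × 160 = 1131 mm².
F_nw = 0.6 F_EXX = 0.6 × 480 = 288 MPa.
R_n = 288 × 1131 × 10⁻³ = 325.8 kN; R_n/Ω = 325.8/2.0 = 162.9 kN.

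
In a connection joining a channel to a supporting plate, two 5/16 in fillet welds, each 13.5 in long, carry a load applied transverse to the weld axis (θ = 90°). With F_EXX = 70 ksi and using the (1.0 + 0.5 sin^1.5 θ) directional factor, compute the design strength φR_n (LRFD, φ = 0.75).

t_e = 0.707 × 0.3125 = 0.2209 in; A_we = 0.2209 × 27 = 5.965 in².
Directional factor: 1.0 + 0.5 sin^1.5(90°) = 1.5.
F_nw = 0.6 × 70 × 1.5 = 63 ksi.
φR_n = 0.75 × 63 × 5.965 = 281.9 kips.

φR_n ≈ 282 kips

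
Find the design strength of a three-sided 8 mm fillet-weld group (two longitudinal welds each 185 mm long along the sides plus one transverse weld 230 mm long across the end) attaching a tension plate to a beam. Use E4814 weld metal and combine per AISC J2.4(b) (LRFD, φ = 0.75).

φR_n ≈ 806 kN

E48XX → F_EXX = 480 MPa.
t_e = 0.707 × 8 = 5.656 mm.
R_nwl = 0.6 × 480 × 5.656 × 370 × 10⁻³ = 602.7 kN (longitudinal, 2 welds).
R_nwt = 0.6 × 480 × 5.656 × 230 × 10⁻³ = 374.7 kN (transverse, base value).
(i) R_nwl + R_nwt = 977.4 kN; (ii) 0.85 R_nwl + 1.5 R_nwt = 1074 kN.
R_n = max = 1074 kN [governs: (ii)]; φR_n = 805.7 kN.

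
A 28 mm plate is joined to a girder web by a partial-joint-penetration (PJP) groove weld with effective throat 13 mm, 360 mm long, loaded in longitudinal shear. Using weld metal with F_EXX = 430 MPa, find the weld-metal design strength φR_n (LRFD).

φR_n ≈ 906 kN

Effective throat (given) t_e = 13 mm.
A_we = 13 × 360 = 4680 mm².
F_nw = 0.6 F_EXX = 258 MPa.
φR_n = 0.75 × 258 × 4680 × 10⁻³ = 905.6 kN.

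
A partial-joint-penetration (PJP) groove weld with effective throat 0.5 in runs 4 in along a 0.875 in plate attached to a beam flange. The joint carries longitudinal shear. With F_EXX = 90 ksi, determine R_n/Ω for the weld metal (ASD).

R_n/Ω ≈ 54 kip

Effective throat (given) t_e = 0.5 in.
A_we = 0.5 × 4 = 2 in².
F_nw = 0.6 F_EXX = 54 ksi.
R_n/Ω = (54 × 2) / 2.0 = 54 kip.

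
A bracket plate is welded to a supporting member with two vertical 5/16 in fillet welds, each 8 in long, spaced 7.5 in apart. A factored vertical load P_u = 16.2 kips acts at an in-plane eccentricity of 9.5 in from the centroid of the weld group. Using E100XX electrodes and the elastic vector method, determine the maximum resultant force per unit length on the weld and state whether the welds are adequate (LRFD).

f_max ≈ 3.49 kip/in; adequate

E100XX → F_EXX = 100 ksi.
Total weld length L_w = 16 in. Treat welds as unit-width lines.
Polar moment about centroid: J = 2[d³/12 + d(b/2)²] = 2[8³/12 + 8×3.75²] = 310.3 in³.
Direct shear f_v = P/L_w = 16.2 / 16 = 1.012 kip/in (vertical).
Torsion M = P·e = 16.2 × 9.5 = 153.9 kip·in.
Critical point at (x, y) = (3.75, 4) from centroid. f_tx = M·y/J = 1.984 kip/in; f_ty = M·x/J = 1.86 kip/in.
Resultant f_max = √[f_tx² + (f_v + f_ty)²] = √[1.984² + (1.012 + 1.86)²] = 3.491 kip/in.
Capacity per unit length: φr_n = 0.75 × 0.6 × 100 × (0.707 × 0.3125) = 9.942 kip/in.
3.491 ≤ 9.942 → adequate.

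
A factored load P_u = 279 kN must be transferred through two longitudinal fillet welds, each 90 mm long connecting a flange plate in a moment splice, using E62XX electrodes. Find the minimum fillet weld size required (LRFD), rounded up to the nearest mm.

w = 8 mm

E62XX → F_EXX = 620 MPa.
Total weld length L = 180 mm.
Required throat t_e = P_u / (φ × 0.6 F_EXX × L) = 279 / (0.75 × 0.6 × 620 × 180 × 10⁻³) = 5.556 mm.
Required leg w = t_e / 0.707 = 7.858 mm → use 8 mm.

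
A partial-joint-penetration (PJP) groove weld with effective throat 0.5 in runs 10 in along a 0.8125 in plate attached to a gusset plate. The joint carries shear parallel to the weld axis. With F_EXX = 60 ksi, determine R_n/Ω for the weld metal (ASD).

R_n/Ω ≈ 90 kip

Effective throat (given) t_e = 0.5 in.
A_we = 0.5 × 10 = 5 in².
F_nw = 0.6 F_EXX = 36 ksi.
R_n/Ω = (36 × 5) / 2.0 = 90 kip.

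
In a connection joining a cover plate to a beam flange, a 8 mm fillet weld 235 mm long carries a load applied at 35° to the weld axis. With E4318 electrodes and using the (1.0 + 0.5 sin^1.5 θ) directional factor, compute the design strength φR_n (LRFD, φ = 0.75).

φR_n ≈ 313 kN

E43XX → F_EXX = 430 MPa.
t_e = 0.707 × 8 = 5.656 mm; A_we = 5.656 × 235 = 1329 mm².
Directional factor: 1.0 + 0.5 sin^1.5(35°) = 1.217.
F_nw = 0.6 × 430 × 1.217 = 314 MPa.
φR_n = 0.75 × 314 × 1329 × 10⁻³ = 313.1 kN.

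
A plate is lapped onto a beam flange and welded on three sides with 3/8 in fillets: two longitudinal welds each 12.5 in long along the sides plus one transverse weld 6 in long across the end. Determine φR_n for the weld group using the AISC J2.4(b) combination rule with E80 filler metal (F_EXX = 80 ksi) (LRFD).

t_e = 0.707 × 0.375 = 0.2651 in.
R_nwl = 0.6 × 80 × 0.2651 × 25 = 318.1 kip (longitudinal, 2 welds).
R_nwt = 0.6 × 80 × 0.2651 × 6 = 76.36 kip (transverse, base value).
(i) R_nwl + R_nwt = 394.5 kip; (ii) 0.85 R_nwl + 1.5 R_nwt = 385 kip.
R_n = max = 394.5 kip [governs: (i)]; φR_n = 295.9 kip.

φR_n ≈ 296 kip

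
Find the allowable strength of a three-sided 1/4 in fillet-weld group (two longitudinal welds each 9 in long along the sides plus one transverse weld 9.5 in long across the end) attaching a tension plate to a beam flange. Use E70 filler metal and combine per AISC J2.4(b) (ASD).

R_n/Ω ≈ 110 kip

E70XX → F_EXX = 70 ksi.
t_e = 0.707 × 0.25 = 0.1767 in.
R_nwl = 0.6 × 70 × 0.1767 × 18 = 133.6 kip (longitudinal, 2 welds).
R_nwt = 0.6 × 70 × 0.1767 × 9.5 = 70.52 kip (transverse, base value).
(i) R_nwl + R_nwt = 204.1 kip; (ii) 0.85 R_nwl + 1.5 R_nwt = 219.4 kip.
R_n = max = 219.4 kip [governs: (ii)]; R_n/Ω = 109.7 kip.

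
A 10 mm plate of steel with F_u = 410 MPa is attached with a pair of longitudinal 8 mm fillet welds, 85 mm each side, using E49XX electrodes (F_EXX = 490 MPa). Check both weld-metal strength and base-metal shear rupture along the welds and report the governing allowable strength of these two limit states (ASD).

t_e = 0.707 × 8 = 5.656 mm; L = 170 mm.
Weld metal: R_n/Ω = (1/2.0) × 0.6 × 490 × 5.656 × 170 × 10⁻³ = 141.3 kN.
Base metal (shear rupture): R_n/Ω = (1/2.0) × 0.6 × 410 × 10 × 170 × 10⁻³ = 209.1 kN.
Governing: weld metal.

R_n/Ω ≈ 141 kN (weld metal governs)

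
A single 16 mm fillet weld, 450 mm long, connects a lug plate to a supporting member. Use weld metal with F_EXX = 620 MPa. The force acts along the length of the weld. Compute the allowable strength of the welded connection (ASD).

Effective throat t_e = 0.707 × 16 = 11.31 mm.
Total length L = 450 mm; A_we = 11.31 × 450 = 5090 mm².
F_nw = 0.6 F_EXX = 0.6 × 620 = 372 MPa.
R_n = 372 × 5090 × 10⁻³ = 1894 kN; R_n/Ω = 1894/2.0 = 946.8 kN.

R_n/Ω ≈ 947 kN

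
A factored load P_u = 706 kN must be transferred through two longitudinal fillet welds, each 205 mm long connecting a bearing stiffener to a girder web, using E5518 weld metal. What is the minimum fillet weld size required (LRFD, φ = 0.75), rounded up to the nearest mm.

w = 10 mm

E55XX → F_EXX = 550 MPa.
Total weld length L = 410 mm.
Required throat t_e = P_u / (φ × 0.6 F_EXX × L) = 706 / (0.75 × 0.6 × 550 × 410 × 10⁻³) = 6.957 mm.
Required leg w = t_e / 0.707 = 9.841 mm → use 10 mm.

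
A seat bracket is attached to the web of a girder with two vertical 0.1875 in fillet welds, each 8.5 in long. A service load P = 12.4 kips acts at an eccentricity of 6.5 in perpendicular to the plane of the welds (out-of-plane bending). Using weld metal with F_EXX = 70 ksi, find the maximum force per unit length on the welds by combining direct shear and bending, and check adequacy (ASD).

f_max ≈ 3.43 kip/in; NOT adequate

L_w = 2 × 8.5 = 17 in; section modulus (unit throat) S = 2 × L²/6 = 24.08 in².
Direct shear f_v = P/L_w = 12.4/17 = 0.7294 kip/in.
Moment M = P × e = 12.4 × 6.5 = 80.6 kip·in; bending f_b = M/S = 3.347 kip/in.
f_max = √(f_v² + f_b²) = √(0.7294² + 3.347²) = 3.425 kip/in.
r_n/Ω = (1/2.0) × 0.6 × 70 × (0.707 × 0.1875) = 2.784 kip/in → NOT adequate.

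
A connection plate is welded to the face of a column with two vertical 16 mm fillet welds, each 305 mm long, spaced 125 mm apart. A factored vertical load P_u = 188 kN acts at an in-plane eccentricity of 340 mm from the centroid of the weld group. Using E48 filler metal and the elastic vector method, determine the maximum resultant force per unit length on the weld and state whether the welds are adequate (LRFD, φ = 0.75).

f_max ≈ 1620 N/mm; adequate

E48XX → F_EXX = 480 MPa.
Total weld length L_w = 610 mm. Treat welds as unit-width lines.
Polar moment about centroid: J = 2[d³/12 + d(b/2)²] = 2[305³/12 + 305×62.5²] = 7112000 mm³.
Direct shear f_v = P/L_w = 188×10³ / 610 = 308.2 N/mm (vertical).
Torsion M = P·e = 188×10³ × 340 = 63920000 N·mm.
Critical point at (x, y) = (62.5, 152.5) from centroid. f_tx = M·y/J = 1371 N/mm; f_ty = M·x/J = 561.8 N/mm.
Resultant f_max = √[f_tx² + (f_v + f_ty)²] = √[1371² + (308.2 + 561.8)²] = 1623 N/mm.
Capacity per unit length: φr_n = 0.75 × 0.6 × 480 × (0.707 × 16) = 2443 N/mm.
1623 ≤ 2443 → adequate.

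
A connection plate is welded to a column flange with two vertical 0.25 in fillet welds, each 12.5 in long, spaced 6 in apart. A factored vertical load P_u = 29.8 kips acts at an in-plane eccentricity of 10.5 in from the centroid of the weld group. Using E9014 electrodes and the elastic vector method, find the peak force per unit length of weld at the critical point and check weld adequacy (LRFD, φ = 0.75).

f_max ≈ 4.58 kip/in; adequate

E90XX → F_EXX = 90 ksi.
Total weld length L_w = 25 in. Treat welds as unit-width lines.
Polar moment about centroid: J = 2[d³/12 + d(b/2)²] = 2[12.5³/12 + 12.5×3²] = 550.5 in³.
Direct shear f_v = P/L_w = 29.8 / 25 = 1.192 kip/in (vertical).
Torsion M = P·e = 29.8 × 10.5 = 312.9 kip·in.
Critical point at (x, y) = (3, 6.25) from centroid. f_tx = M·y/J = 3.552 kip/in; f_ty = M·x/J = 1.705 kip/in.
Resultant f_max = √[f_tx² + (f_v + f_ty)²] = √[3.552² + (1.192 + 1.705)²] = 4.584 kip/in.
Capacity per unit length: φr_n = 0.75 × 0.6 × 90 × (0.707 × 0.25) = 7.158 kip/in.
4.584 ≤ 7.158 → adequate.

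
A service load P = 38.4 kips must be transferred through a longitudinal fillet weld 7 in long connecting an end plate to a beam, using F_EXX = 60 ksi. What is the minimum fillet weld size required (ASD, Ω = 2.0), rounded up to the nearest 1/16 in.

Total weld length L = 7 in.
Required throat t_e = P × Ω / (0.6 F_EXX × L) = 38.4 × 2.0 / (0.6 × 60 × 7) = 0.3048 in.
Required leg w = t_e / 0.707 = 0.4311 in → use 7/16 in.

w = 7/16 in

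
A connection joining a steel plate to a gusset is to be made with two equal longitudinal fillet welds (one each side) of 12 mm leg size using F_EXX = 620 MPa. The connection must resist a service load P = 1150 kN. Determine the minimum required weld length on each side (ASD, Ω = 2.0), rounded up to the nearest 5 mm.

L = 365 mm on each side

Throat t_e = 0.707 × 12 = 8.484 mm.
r_n/Ω = (0.6 × 620 × 8.484) / 2.0 = 1578 N/mm = 1.578 kN/mm.
L_req = P / (r_n/Ω) = 1150 / 1.578 = 728.8 mm total.
Per side: 728.8 / 2 = 364.4 mm.
Round up → use L = 365 mm on each side.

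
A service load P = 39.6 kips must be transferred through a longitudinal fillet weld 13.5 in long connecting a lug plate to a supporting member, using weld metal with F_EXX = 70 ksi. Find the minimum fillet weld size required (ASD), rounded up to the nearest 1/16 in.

w = 1/4 in

Total weld length L = 13.5 in.
Required throat t_e = P × Ω / (0.6 F_EXX × L) = 39.6 × 2.0 / (0.6 × 70 × 13.5) = 0.1397 in.
Required leg w = t_e / 0.707 = 0.1976 in → use 1/4 in.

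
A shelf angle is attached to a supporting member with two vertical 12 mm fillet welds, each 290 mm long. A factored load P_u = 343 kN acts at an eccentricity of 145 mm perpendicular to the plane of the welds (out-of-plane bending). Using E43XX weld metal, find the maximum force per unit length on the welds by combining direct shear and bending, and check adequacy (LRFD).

f_max ≈ 1870 N/mm; NOT adequate

E43XX → F_EXX = 430 MPa.
L_w = 2 × 290 = 580 mm; section modulus (unit throat) S = 2 × L²/6 = 28030 mm².
Direct shear f_v = P/L_w = 343×10³/580 = 591.4 N/mm.
Moment M = P × e = 343×10³ × 145 = 49735000 N·mm; bending f_b = M/S = 1774 N/mm.
f_max = √(f_v² + f_b²) = √(591.4² + 1774²) = 1870 N/mm.
φr_n = 0.75 × 0.6 × 430 × (0.707 × 12) = 1642 N/mm → NOT adequate.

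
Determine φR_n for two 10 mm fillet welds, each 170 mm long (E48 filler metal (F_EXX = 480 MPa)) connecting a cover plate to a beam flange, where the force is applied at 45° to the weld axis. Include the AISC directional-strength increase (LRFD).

t_e = 0.707 × 10 = 7.07 mm; A_we = 7.07 × 340 = 2404 mm².
Directional factor: 1.0 + 0.5 sin^1.5(45°) = 1.297.
F_nw = 0.6 × 480 × 1.297 = 373.6 MPa.
φR_n = 0.75 × 373.6 × 2404 × 10⁻³ = 673.6 kN.

φR_n ≈ 674 kN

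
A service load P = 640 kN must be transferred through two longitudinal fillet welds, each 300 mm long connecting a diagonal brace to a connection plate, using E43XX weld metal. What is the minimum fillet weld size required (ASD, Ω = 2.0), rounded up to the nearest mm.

w = 12 mm

E43XX → F_EXX = 430 MPa.
Total weld length L = 600 mm.
Required throat t_e = P × Ω / (0.6 F_EXX × L) = 640 × 2.0 / (0.6 × 430 × 600 × 10⁻³) = 8.269 mm.
Required leg w = t_e / 0.707 = 11.7 mm → use 12 mm.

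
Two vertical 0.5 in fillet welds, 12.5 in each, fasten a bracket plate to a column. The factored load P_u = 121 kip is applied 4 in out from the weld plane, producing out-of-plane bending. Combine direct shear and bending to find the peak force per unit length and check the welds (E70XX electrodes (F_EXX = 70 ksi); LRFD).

f_max ≈ 10.5 kip/in; adequate

L_w = 2 × 12.5 = 25 in; section modulus (unit throat) S = 2 × L²/6 = 52.08 in².
Direct shear f_v = P/L_w = 121/25 = 4.84 kip/in.
Moment M = P × e = 121 × 4 = 484 kip·in; bending f_b = M/S = 9.293 kip/in.
f_max = √(f_v² + f_b²) = √(4.84² + 9.293²) = 10.48 kip/in.
φr_n = 0.75 × 0.6 × 70 × (0.707 × 0.5) = 11.14 kip/in → adequate.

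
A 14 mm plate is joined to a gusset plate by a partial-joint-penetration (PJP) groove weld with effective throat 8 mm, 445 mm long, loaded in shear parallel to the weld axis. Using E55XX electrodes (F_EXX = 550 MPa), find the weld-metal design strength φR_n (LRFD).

Effective throat (given) t_e = 8 mm.
A_we = 8 × 445 = 3560 mm².
F_nw = 0.6 F_EXX = 330 MPa.
φR_n = 0.75 × 330 × 3560 × 10⁻³ = 881.1 kN.

φR_n ≈ 881 kN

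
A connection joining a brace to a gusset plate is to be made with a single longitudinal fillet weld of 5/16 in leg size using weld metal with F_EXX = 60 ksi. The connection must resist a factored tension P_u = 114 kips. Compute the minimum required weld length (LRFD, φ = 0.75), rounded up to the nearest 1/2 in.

Throat t_e = 0.707 × 0.3125 = 0.2209 in.
φr_n = 0.75 × 0.6 × 60 × 0.2209 = 5.965 kips/in.
L_req = P_u / φr_n = 114 / 5.965 = 19.11 in total.
Round up → use L = 19.5 in.

L = 19.5 in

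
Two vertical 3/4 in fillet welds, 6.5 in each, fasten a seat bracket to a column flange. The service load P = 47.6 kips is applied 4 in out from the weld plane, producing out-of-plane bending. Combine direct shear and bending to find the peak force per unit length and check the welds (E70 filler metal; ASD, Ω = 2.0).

E70XX → F_EXX = 70 ksi.
L_w = 2 × 6.5 = 13 in; section modulus (unit throat) S = 2 × L²/6 = 14.08 in².
Direct shear f_v = P/L_w = 47.6/13 = 3.662 kip/in.
Moment M = P × e = 47.6 × 4 = 190.4 kip·in; bending f_b = M/S = 13.52 kip/in.
f_max = √(f_v² + f_b²) = √(3.662² + 13.52²) = 14.01 kip/in.
r_n/Ω = (1/2.0) × 0.6 × 70 × (0.707 × 0.75) = 11.14 kip/in → NOT adequate.

f_max ≈ 14 kip/in; NOT adequate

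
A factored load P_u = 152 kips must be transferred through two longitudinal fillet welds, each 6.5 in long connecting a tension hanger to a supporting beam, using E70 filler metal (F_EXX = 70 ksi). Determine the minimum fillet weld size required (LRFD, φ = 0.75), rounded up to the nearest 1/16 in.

Total weld length L = 13 in.
Required throat t_e = P_u / (φ × 0.6 F_EXX × L) = 152 / (0.75 × 0.6 × 70 × 13) = 0.3712 in.
Required leg w = t_e / 0.707 = 0.525 in → use 9/16 in.

w = 9/16 in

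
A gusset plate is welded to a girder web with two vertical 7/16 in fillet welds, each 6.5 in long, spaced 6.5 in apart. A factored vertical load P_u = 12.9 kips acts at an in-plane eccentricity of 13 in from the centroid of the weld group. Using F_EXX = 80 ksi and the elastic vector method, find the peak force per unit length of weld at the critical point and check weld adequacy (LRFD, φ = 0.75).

f_max ≈ 4.96 kip/in; adequate

Total weld length L_w = 13 in. Treat welds as unit-width lines.
Polar moment about centroid: J = 2[d³/12 + d(b/2)²] = 2[6.5³/12 + 6.5×3.25²] = 183.1 in³.
Direct shear f_v = P/L_w = 12.9 / 13 = 0.9923 kip/in (vertical).
Torsion M = P·e = 12.9 × 13 = 167.7 kip·in.
Critical point at (x, y) = (3.25, 3.25) from centroid. f_tx = M·y/J = 2.977 kip/in; f_ty = M·x/J = 2.977 kip/in.
Resultant f_max = √[f_tx² + (f_v + f_ty)²] = √[2.977² + (0.9923 + 2.977)²] = 4.962 kip/in.
Capacity per unit length: φr_n = 0.75 × 0.6 × 80 × (0.707 × 0.4375) = 11.14 kip/in.
4.962 ≤ 11.14 → adequate.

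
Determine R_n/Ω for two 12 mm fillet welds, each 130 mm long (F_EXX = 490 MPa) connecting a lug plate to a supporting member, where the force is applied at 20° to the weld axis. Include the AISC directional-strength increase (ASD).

R_n/Ω ≈ 357 kN

t_e = 0.707 × 12 = 8.484 mm; A_we = 8.484 × 260 = 2206 mm².
Directional factor: 1.0 + 0.5 sin^1.5(20°) = 1.1.
F_nw = 0.6 × 490 × 1.1 = 323.4 MPa.
R_n/Ω = (323.4 × 2206) / 2.0 × 10⁻³ = 356.7 kN.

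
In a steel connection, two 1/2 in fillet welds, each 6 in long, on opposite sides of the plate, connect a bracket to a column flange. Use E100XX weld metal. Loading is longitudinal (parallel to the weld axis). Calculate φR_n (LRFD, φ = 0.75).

φR_n ≈ 191 kip

E100XX → F_EXX = 100 ksi.
Effective throat t_e = 0.707 × 0.5 = 0.3535 in.
Total length L = 12 in; A_we = 0.3535 × 12 = 4.242 in².
F_nw = 0.6 F_EXX = 0.6 × 100 = 60 ksi.
φR_n = 0.75 × 60 × 4.242 = 190.9 kip.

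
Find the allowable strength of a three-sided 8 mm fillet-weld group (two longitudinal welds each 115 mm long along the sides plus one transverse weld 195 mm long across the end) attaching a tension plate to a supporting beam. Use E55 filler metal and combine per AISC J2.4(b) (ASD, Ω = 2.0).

R_n/Ω ≈ 455 kN

E55XX → F_EXX = 550 MPa.
t_e = 0.707 × 8 = 5.656 mm.
R_nwl = 0.6 × 550 × 5.656 × 230 × 10⁻³ = 429.3 kN (longitudinal, 2 welds).
R_nwt = 0.6 × 550 × 5.656 × 195 × 10⁻³ = 364 kN (transverse, base value).
(i) R_nwl + R_nwt = 793.3 kN; (ii) 0.85 R_nwl + 1.5 R_nwt = 910.8 kN.
R_n = max = 910.8 kN [governs: (ii)]; R_n/Ω = 455.4 kN.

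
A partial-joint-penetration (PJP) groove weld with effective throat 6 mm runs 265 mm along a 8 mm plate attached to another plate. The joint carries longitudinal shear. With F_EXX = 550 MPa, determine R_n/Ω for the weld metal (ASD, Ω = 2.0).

R_n/Ω ≈ 262 kN

Effective throat (given) t_e = 6 mm.
A_we = 6 × 265 = 1590 mm².
F_nw = 0.6 F_EXX = 330 MPa.
R_n/Ω = (330 × 1590) / 2.0 × 10⁻³ = 262.4 kN.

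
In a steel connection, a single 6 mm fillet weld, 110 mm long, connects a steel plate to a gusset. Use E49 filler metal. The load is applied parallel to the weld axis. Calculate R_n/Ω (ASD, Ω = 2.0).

R_n/Ω ≈ 68.6 kN

E49XX → F_EXX = 490 MPa.
Effective throat t_e = 0.707 × 6 = 4.242 mm.
Total length L = 110 mm; A_we = 4.242 × 110 = 466.6 mm².
F_nw = 0.6 F_EXX = 0.6 × 490 = 294 MPa.
R_n = 294 × 466.6 × 10⁻³ = 137.2 kN; R_n/Ω = 137.2/2.0 = 68.59 kN.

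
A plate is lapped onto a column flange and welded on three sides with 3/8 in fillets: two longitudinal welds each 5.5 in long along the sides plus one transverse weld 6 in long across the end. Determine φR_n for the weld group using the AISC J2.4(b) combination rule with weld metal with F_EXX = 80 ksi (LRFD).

t_e = 0.707 × 0.375 = 0.2651 in.
R_nwl = 0.6 × 80 × 0.2651 × 11 = 140 kips (longitudinal, 2 welds).
R_nwt = 0.6 × 80 × 0.2651 × 6 = 76.36 kips (transverse, base value).
(i) R_nwl + R_nwt = 216.3 kips; (ii) 0.85 R_nwl + 1.5 R_nwt = 233.5 kips.
R_n = max = 233.5 kips [governs: (ii)]; φR_n = 175.1 kips.

φR_n ≈ 175 kips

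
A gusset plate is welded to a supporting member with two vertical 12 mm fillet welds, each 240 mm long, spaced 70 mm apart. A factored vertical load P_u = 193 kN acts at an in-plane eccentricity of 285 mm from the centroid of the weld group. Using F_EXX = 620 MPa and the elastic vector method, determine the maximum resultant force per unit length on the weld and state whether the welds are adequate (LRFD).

Total weld length L_w = 480 mm. Treat welds as unit-width lines.
Polar moment about centroid: J = 2[d³/12 + d(b/2)²] = 2[240³/12 + 240×35²] = 2892000 mm³.
Direct shear f_v = P/L_w = 193×10³ / 480 = 402.1 N/mm (vertical).
Torsion M = P·e = 193×10³ × 285 = 55005000 N·mm.
Critical point at (x, y) = (35, 120) from centroid. f_tx = M·y/J = 2282 N/mm; f_ty = M·x/J = 665.7 N/mm.
Resultant f_max = √[f_tx² + (f_v + f_ty)²] = √[2282² + (402.1 + 665.7)²] = 2520 N/mm.
Capacity per unit length: φr_n = 0.75 × 0.6 × 620 × (0.707 × 12) = 2367 N/mm.
2520 > 2367 → NOT adequate.

f_max ≈ 2520 N/mm; NOT adequate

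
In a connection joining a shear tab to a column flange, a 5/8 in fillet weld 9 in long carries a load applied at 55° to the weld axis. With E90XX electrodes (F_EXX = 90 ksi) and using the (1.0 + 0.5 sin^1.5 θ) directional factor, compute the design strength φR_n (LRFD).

t_e = 0.707 × 0.625 = 0.4419 in; A_we = 0.4419 × 9 = 3.977 in².
Directional factor: 1.0 + 0.5 sin^1.5(55°) = 1.371.
F_nw = 0.6 × 90 × 1.371 = 74.02 ksi.
φR_n = 0.75 × 74.02 × 3.977 = 220.8 kip.

φR_n ≈ 221 kip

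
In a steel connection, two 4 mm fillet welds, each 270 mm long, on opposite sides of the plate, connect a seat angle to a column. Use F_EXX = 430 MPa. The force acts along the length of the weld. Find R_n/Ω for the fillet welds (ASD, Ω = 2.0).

Effective throat t_e = 0.707 × 4 = 2.828 mm.
Total length L = 540 mm; A_we = 2.828 × 540 = 1527 mm².
F_nw = 0.6 F_EXX = 0.6 × 430 = 258 MPa.
R_n = 258 × 1527 × 10⁻³ = 394 kN; R_n/Ω = 394/2.0 = 197 kN.

R_n/Ω ≈ 197 kN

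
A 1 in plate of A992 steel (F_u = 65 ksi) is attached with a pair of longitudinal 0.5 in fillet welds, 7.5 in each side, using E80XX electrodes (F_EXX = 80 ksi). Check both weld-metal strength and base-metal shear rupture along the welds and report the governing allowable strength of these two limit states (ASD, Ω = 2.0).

t_e = 0.707 × 0.5 = 0.3535 in; L = 15 in.
Weld metal: R_n/Ω = (1/2.0) × 0.6 × 80 × 0.3535 × 15 = 127.3 kip.
Base metal (shear rupture): R_n/Ω = (1/2.0) × 0.6 × 65 × 1 × 15 = 292.5 kip.
Governing: weld metal.

R_n/Ω ≈ 127 kip (weld metal governs)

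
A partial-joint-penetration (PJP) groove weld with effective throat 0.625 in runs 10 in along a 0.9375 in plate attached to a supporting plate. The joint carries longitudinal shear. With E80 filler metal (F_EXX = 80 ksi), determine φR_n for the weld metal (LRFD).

φR_n ≈ 225 kips

Effective throat (given) t_e = 0.625 in.
A_we = 0.625 × 10 = 6.25 in².
F_nw = 0.6 F_EXX = 48 ksi.
φR_n = 0.75 × 48 × 6.25 = 225 kips.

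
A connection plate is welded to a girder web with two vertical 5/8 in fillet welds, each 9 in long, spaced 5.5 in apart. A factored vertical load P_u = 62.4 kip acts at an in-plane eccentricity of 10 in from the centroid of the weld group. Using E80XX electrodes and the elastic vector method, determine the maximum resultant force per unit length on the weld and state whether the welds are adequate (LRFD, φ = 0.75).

f_max ≈ 14.9 kip/in; adequate

E80XX → F_EXX = 80 ksi.
Total weld length L_w = 18 in. Treat welds as unit-width lines.
Polar moment about centroid: J = 2[d³/12 + d(b/2)²] = 2[9³/12 + 9×2.75²] = 257.6 in³.
Direct shear f_v = P/L_w = 62.4 / 18 = 3.467 kip/in (vertical).
Torsion M = P·e = 62.4 × 10 = 624 kip·in.
Critical point at (x, y) = (2.75, 4.5) from centroid. f_tx = M·y/J = 10.9 kip/in; f_ty = M·x/J = 6.661 kip/in.
Resultant f_max = √[f_tx² + (f_v + f_ty)²] = √[10.9² + (3.467 + 6.661)²] = 14.88 kip/in.
Capacity per unit length: φr_n = 0.75 × 0.6 × 80 × (0.707 × 0.625) = 15.91 kip/in.
14.88 ≤ 15.91 → adequate.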